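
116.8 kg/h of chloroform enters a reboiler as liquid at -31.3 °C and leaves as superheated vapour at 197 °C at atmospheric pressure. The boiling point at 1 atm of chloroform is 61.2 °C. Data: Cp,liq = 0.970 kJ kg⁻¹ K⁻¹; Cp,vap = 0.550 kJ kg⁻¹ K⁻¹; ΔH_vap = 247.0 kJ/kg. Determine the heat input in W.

liquid -31.3→61.2 °C: 89.725 kJ/kg
vaporisation at 61.2 °C: 247 kJ/kg
vapour 61.2→197 °C: 74.69 kJ/kg
Δh = 89.725 + 247 + 74.69 = 411.42 kJ/kg
Q = ṁ·Δh = 116.8 kg/h × 411.42 kJ/kg = 48053 kJ/h
|Q| = 13.348 kW = 13348 W

Q = 13300 W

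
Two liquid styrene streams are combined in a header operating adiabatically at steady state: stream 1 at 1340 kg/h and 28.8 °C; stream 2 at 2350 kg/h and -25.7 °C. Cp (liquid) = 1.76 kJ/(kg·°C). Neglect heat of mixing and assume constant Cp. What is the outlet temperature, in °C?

Adiabatic, steady state ⇒ Σ ṁᵢCp,ᵢ(T_out − Tᵢ) = 0
Σ ṁᵢCp,ᵢTᵢ = 1340×1.76×28.8 + 2350×1.76×-25.7 = -38373
Σ ṁᵢCp,ᵢ = 1340×1.76 + 2350×1.76 = 6494.4
T_out = -38373 / 6494.4 = -5.9087 °C

T_out = -5.91 °C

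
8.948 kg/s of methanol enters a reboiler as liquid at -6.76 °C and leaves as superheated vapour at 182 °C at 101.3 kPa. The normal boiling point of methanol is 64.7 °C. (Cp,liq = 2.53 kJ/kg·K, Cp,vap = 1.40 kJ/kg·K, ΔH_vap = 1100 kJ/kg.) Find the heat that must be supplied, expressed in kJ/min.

Q = 776000 kJ/min

liquid -6.76→64.7 °C: 180.79 kJ/kg
vaporisation at 64.7 °C: 1100 kJ/kg
vapour 64.7→182 °C: 164.22 kJ/kg
Δh = 180.79 + 1100 + 164.22 = 1445 kJ/kg
Q = ṁ·Δh = 8.948 kg/s × 1445 kJ/kg = 12930 kJ/s
|Q| = 12930 kW = 775800 kJ/min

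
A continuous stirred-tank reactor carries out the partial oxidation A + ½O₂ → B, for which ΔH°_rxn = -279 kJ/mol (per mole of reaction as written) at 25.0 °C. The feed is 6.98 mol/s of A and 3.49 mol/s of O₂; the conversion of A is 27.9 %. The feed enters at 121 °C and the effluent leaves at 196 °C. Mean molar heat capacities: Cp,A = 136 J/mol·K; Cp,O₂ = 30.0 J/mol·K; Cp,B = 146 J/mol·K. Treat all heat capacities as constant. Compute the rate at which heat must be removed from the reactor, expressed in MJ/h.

Extent of reaction ξ = 0.279 × 6.98 = 1.9474 mol/s
Reaction term: ξ·ΔH°_rxn = 1.9474 × -279 = -543.33 kJ/s
Sensible, feed 121→25 °C: -101.18 kJ/s
Outlet flows (mol/s): A 5.0326, O₂ 2.5163, B 1.9474
Sensible, products 25→196 °C: 178.57 kJ/s
Q = ΔH = -465.95 kJ/s = -465.95 kW
Heat removed = 1677.4 MJ/h

Q_out = 1680 MJ/h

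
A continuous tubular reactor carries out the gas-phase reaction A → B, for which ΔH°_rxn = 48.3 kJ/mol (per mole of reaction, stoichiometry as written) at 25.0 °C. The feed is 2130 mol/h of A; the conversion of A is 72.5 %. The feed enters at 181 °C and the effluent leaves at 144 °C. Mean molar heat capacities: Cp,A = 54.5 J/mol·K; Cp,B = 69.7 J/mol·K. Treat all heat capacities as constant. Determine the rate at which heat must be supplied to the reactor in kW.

Q_in = 20.3 kW

Extent of reaction ξ = 0.725 × 2130 = 1544.2 mol/h
Reaction term: ξ·ΔH°_rxn = 1544.2 × 48.3 = 74587 kJ/h
Sensible, feed 181→25 °C: -18109 kJ/h
Outlet flows (mol/h): A 585.75, B 1544.2
Sensible, products 25→144 °C: 16607 kJ/h
Q = ΔH = 73085 kJ/h = 20.301 kW
Heat supplied = 20.301 kW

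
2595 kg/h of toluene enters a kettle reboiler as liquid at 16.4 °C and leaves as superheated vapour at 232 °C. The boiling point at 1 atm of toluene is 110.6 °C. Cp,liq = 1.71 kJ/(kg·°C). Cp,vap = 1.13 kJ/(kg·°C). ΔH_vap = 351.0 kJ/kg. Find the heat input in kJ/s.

liquid 16.4→110.6 °C: 161.08 kJ/kg
vaporisation at 110.6 °C: 351 kJ/kg
vapour 110.6→232 °C: 137.18 kJ/kg
Δh = 161.08 + 351 + 137.18 = 649.26 kJ/kg
Q = ṁ·Δh = 2595 kg/h × 649.26 kJ/kg = 1.6848e+06 kJ/h
|Q| = 468.01 kW

Q = 468 kJ/s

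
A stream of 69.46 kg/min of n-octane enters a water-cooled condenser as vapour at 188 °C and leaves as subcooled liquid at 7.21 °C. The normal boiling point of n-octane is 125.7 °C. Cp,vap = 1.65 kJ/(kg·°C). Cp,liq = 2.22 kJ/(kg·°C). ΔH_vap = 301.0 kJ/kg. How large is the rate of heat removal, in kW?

vapour 188→125.7 °C: -102.79 kJ/kg
condensation at 125.7 °C: -301 kJ/kg
liquid 125.7→7.21 °C: -263.05 kJ/kg
Δh = -102.79 + -301 + -263.05 = -666.84 kJ/kg
Q = ṁ·Δh = 69.46 kg/min × -666.84 kJ/kg = -46319 kJ/min
|Q| = 771.98 kW

Q_c = 772 kW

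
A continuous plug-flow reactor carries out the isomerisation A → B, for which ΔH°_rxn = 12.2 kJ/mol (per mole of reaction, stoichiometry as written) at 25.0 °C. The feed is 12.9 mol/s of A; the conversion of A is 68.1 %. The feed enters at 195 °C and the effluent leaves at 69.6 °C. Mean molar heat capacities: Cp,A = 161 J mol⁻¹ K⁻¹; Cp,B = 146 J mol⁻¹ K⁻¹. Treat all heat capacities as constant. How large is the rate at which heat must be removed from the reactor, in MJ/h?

Extent of reaction ξ = 0.681 × 12.9 = 8.7849 mol/s
Reaction term: ξ·ΔH°_rxn = 8.7849 × 12.2 = 107.18 kJ/s
Sensible, feed 195→25 °C: -353.07 kJ/s
Outlet flows (mol/s): A 4.1151, B 8.7849
Sensible, products 25→69.6 °C: 86.753 kJ/s
Q = ΔH = -159.14 kJ/s = -159.14 kW
Heat removed = 572.92 MJ/h

Q_out = 573 MJ/h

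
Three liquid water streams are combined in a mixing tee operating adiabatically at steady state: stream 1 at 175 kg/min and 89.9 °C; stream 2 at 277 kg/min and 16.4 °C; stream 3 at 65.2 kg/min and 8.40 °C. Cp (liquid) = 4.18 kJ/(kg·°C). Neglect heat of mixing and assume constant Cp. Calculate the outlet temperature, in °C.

No heat crosses the boundary, so H_out = H_in.
Σ ṁᵢCp,ᵢTᵢ = 175×4.18×89.9 + 277×4.18×16.4 + 65.2×4.18×8.40 = 87040
Σ ṁᵢCp,ᵢ = 175×4.18 + 277×4.18 + 65.2×4.18 = 2161.9
T_out = 87040 / 2161.9 = 40.261 °C

T_out = 40.3 °C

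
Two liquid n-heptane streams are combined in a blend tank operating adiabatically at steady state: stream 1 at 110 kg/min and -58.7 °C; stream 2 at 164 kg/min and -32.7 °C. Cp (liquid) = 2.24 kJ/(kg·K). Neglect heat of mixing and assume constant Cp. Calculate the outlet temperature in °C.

T_out = -43.1 °C

No heat crosses the boundary, so H_out = H_in.
Σ ṁᵢCp,ᵢTᵢ = 110×2.24×-58.7 + 164×2.24×-32.7 = -26476
Σ ṁᵢCp,ᵢ = 110×2.24 + 164×2.24 = 613.76
T_out = -26476 / 613.76 = -43.138 °C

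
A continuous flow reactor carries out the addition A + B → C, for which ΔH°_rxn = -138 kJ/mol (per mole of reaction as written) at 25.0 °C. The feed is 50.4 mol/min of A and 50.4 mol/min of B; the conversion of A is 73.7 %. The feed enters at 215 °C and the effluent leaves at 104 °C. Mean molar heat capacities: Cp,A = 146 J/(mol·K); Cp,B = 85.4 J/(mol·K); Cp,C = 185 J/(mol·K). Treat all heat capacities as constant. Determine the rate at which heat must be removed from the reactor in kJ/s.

Extent of reaction ξ = 0.737 × 50.4 = 37.145 mol/min
Reaction term: ξ·ΔH°_rxn = 37.145 × -138 = -5126 kJ/min
Sensible, feed 215→25 °C: -2215.9 kJ/min
Outlet flows (mol/min): A 13.255, B 13.255, C 37.145
Sensible, products 25→104 °C: 785.18 kJ/min
Q = ΔH = -6556.7 kJ/min = -109.28 kW
Heat removed = 109.28 kJ/s

Q_out = 109 kJ/s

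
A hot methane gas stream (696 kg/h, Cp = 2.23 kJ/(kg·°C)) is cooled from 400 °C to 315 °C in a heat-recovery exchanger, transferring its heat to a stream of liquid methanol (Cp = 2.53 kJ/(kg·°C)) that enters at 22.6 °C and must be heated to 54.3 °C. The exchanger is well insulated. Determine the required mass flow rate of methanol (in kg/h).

ṁ_c = 1640 kg/h

Heat released by hot stream: Q = 696 × 2.23 × (400 − 315) = 131930 kJ/h
Energy balance on cold side (adiabatic exchanger): Q = ṁ_c·Cp_c·(T_c,out − T_c,in)
ṁ_c = 131930 / [2.53 × (54.3 − 22.6)] = 1645 kg/h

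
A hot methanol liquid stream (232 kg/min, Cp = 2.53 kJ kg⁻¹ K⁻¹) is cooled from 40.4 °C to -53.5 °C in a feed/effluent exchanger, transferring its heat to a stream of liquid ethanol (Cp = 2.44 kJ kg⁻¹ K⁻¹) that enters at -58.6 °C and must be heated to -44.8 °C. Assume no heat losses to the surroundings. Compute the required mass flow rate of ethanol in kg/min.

Heat released by hot stream: Q = 232 × 2.53 × (40.4 − -53.5) = 55116 kJ/min
Energy balance on cold side (adiabatic exchanger): Q = ṁ_c·Cp_c·(T_c,out − T_c,in)
ṁ_c = 55116 / [2.44 × (-44.8 − -58.6)] = 1636.8 kg/min

ṁ_c = 1640 kg/min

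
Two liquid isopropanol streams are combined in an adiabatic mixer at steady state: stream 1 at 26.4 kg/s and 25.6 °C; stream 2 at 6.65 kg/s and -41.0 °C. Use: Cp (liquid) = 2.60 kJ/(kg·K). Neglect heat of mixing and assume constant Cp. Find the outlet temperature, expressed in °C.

T_out = 12.2 °C

No heat crosses the boundary, so H_out = H_in.
Σ ṁᵢCp,ᵢTᵢ = 26.4×2.60×25.6 + 6.65×2.60×-41.0 = 1048.3
Σ ṁᵢCp,ᵢ = 26.4×2.60 + 6.65×2.60 = 85.93
T_out = 1048.3 / 85.93 = 12.199 °C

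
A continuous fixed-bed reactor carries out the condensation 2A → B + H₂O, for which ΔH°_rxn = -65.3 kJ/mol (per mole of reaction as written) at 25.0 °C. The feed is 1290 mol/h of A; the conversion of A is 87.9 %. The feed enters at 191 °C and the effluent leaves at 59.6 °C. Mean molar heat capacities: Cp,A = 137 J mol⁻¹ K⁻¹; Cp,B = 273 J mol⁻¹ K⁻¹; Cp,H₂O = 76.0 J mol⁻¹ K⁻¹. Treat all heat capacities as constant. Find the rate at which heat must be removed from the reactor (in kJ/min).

Q_out = 980 kJ/min

Extent of reaction ξ = 0.879 × 1290 / 2 = 566.96 mol/h
Reaction term: ξ·ΔH°_rxn = 566.96 × -65.3 = -37022 kJ/h
Sensible, feed 191→25 °C: -29337 kJ/h
Outlet flows (mol/h): A 156.09, B 566.96, H₂O 566.96
Sensible, products 25→59.6 °C: 7586.1 kJ/h
Q = ΔH = -58773 kJ/h = -16.326 kW
Heat removed = 979.55 kJ/min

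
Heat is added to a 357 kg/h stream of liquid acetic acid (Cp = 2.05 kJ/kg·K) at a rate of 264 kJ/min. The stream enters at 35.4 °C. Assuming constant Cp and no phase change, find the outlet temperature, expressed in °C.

T_out = 57.0 °C

Q = 264 kJ/min = 15840 kJ/h
ΔT = Q/(ṁ·Cp) = 15840/(357×2.05) = 21.644 K
T_out = 35.4 + 21.644 = 57.044 °C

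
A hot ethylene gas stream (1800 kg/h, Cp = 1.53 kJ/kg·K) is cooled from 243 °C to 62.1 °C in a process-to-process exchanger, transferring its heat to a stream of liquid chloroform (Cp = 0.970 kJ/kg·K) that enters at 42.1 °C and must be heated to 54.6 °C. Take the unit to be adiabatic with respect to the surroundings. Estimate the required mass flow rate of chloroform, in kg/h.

Heat released by hot stream: Q = 1800 × 1.53 × (243 − 62.1) = 498200 kJ/h
Energy balance on cold side (adiabatic exchanger): Q = ṁ_c·Cp_c·(T_c,out − T_c,in)
ṁ_c = 498200 / [0.970 × (54.6 − 42.1)] = 41089 kg/h

ṁ_c = 41100 kg/h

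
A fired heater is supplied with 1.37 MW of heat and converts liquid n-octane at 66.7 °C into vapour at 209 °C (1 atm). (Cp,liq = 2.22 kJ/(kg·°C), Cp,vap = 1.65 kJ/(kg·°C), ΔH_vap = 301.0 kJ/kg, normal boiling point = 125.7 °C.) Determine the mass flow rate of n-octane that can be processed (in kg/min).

Δh = 2.22×(125.7−66.7) + 301.0 + 1.65×(209−125.7) = 569.42 kJ/kg
Q = 1.37 MW = 1370 kJ/s = 82200 kJ/min
ṁ = Q/Δh = 82200 / 569.42 = 144.36 kg/min

ṁ = 144 kg/min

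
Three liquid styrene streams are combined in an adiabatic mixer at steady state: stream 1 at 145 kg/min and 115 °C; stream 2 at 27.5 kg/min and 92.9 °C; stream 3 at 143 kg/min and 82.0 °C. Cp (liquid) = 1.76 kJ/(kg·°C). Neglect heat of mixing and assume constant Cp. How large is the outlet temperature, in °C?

T_out = 98.1 °C

Adiabatic, steady state ⇒ Σ ṁᵢCp,ᵢ(T_out − Tᵢ) = 0
Σ ṁᵢCp,ᵢTᵢ = 145×1.76×115 + 27.5×1.76×92.9 + 143×1.76×82.0 = 54482
Σ ṁᵢCp,ᵢ = 145×1.76 + 27.5×1.76 + 143×1.76 = 555.28
T_out = 54482 / 555.28 = 98.116 °C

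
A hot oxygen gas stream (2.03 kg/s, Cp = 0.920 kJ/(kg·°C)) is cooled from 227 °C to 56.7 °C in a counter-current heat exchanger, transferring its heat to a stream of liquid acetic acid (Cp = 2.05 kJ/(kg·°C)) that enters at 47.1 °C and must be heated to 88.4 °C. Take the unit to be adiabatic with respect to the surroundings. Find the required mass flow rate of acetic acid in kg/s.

Heat released by hot stream: Q = 2.03 × 0.920 × (227 − 56.7) = 318.05 kJ/s
Energy balance on cold side (adiabatic exchanger): Q = ṁ_c·Cp_c·(T_c,out − T_c,in)
ṁ_c = 318.05 / [2.05 × (88.4 − 47.1)] = 3.7566 kg/s

ṁ_c = 3.76 kg/s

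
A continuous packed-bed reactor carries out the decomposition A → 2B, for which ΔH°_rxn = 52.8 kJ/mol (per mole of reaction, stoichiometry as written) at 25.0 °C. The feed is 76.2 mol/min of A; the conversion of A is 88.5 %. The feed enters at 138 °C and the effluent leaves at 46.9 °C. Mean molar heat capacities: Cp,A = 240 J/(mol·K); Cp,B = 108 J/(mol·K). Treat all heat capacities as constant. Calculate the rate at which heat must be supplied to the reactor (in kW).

Extent of reaction ξ = 0.885 × 76.2 = 67.437 mol/min
Reaction term: ξ·ΔH°_rxn = 67.437 × 52.8 = 3560.7 kJ/min
Sensible, feed 138→25 °C: -2066.5 kJ/min
Outlet flows (mol/min): A 8.763, B 134.87
Sensible, products 25→46.9 °C: 365.06 kJ/min
Q = ΔH = 1859.2 kJ/min = 30.987 kW
Heat supplied = 30.987 kW

Q_in = 31.0 kW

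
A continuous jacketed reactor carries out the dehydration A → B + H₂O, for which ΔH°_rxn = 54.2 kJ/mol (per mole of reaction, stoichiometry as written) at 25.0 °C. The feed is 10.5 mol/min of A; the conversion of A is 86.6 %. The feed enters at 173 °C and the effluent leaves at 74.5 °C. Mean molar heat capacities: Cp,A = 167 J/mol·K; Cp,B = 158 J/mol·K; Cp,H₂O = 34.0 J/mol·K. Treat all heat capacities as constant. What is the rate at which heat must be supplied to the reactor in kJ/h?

Q_in = 19900 kJ/h

Extent of reaction ξ = 0.866 × 10.5 = 9.093 mol/min
Reaction term: ξ·ΔH°_rxn = 9.093 × 54.2 = 492.84 kJ/min
Sensible, feed 173→25 °C: -259.52 kJ/min
Outlet flows (mol/min): A 1.407, B 9.093, H₂O 9.093
Sensible, products 25→74.5 °C: 98.051 kJ/min
Q = ΔH = 331.37 kJ/min = 5.5229 kW
Heat supplied = 19882 kJ/h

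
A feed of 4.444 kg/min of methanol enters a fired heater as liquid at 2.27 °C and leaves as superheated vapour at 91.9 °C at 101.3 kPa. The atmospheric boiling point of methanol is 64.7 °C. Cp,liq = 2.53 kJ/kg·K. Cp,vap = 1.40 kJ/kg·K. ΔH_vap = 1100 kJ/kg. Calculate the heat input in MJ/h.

liquid 2.27→64.7 °C: 157.95 kJ/kg
vaporisation at 64.7 °C: 1100 kJ/kg
vapour 64.7→91.9 °C: 38.08 kJ/kg
Δh = 157.95 + 1100 + 38.08 = 1296 kJ/kg
Q = ṁ·Δh = 4.444 kg/min × 1296 kJ/kg = 5759.5 kJ/min
|Q| = 95.992 kW = 345.57 MJ/h

Q = 346 MJ/h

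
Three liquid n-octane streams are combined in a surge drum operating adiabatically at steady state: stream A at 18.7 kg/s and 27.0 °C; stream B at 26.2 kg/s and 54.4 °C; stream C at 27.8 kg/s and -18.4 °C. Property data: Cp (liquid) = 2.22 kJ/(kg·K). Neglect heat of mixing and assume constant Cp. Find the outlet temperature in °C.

Adiabatic, steady state ⇒ Σ ṁᵢCp,ᵢ(T_out − Tᵢ) = 0
Σ ṁᵢCp,ᵢTᵢ = 18.7×2.22×27.0 + 26.2×2.22×54.4 + 27.8×2.22×-18.4 = 3149.4
Σ ṁᵢCp,ᵢ = 18.7×2.22 + 26.2×2.22 + 27.8×2.22 = 161.39
T_out = 3149.4 / 161.39 = 19.514 °C

T_out = 19.5 °C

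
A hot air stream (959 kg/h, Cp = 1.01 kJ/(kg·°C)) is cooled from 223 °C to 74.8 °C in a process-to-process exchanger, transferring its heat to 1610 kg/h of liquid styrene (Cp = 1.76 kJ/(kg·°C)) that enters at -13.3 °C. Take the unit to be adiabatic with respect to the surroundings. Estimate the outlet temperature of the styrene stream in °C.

T_c,out = 37.4 °C

Heat released by hot stream: Q = 959 × 1.01 × (223 − 74.8) = 143550 kJ/h
Energy balance on cold side (adiabatic exchanger): Q = ṁ_c·Cp_c·(T_c,out − T_c,in)
T_c,out = -13.3 + 143550/(1610 × 1.76) = 37.358 °C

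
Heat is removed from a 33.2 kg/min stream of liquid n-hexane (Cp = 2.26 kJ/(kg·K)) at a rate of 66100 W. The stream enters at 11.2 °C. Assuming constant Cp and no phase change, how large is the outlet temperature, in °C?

T_out = -41.7 °C

Q = 66100 W = 3966 kJ/min
ΔT = Q/(ṁ·Cp) = 3966/(33.2×2.26) = 52.857 K
T_out = 11.2 − 52.857 = -41.657 °C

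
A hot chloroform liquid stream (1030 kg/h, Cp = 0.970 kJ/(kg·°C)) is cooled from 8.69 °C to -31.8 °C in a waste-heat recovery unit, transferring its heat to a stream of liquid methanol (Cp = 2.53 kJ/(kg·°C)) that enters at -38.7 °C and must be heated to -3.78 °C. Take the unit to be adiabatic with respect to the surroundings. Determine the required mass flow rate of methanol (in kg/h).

Heat released by hot stream: Q = 1030 × 0.970 × (8.69 − -31.8) = 40454 kJ/h
Energy balance on cold side (adiabatic exchanger): Q = ṁ_c·Cp_c·(T_c,out − T_c,in)
ṁ_c = 40454 / [2.53 × (-3.78 − -38.7)] = 457.89 kg/h

ṁ_c = 458 kg/h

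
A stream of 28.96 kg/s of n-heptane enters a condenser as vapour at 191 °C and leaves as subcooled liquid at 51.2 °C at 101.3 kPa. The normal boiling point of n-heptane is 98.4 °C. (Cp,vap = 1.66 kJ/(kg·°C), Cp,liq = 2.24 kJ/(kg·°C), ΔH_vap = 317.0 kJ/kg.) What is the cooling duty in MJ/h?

vapour 191→98.4 °C: -153.72 kJ/kg
condensation at 98.4 °C: -317 kJ/kg
liquid 98.4→51.2 °C: -105.73 kJ/kg
Δh = -153.72 + -317 + -105.73 = -576.44 kJ/kg
Q = ṁ·Δh = 28.96 kg/s × -576.44 kJ/kg = -16694 kJ/s
|Q| = 16694 kW = 60098 MJ/h

Q_c = 60100 MJ/h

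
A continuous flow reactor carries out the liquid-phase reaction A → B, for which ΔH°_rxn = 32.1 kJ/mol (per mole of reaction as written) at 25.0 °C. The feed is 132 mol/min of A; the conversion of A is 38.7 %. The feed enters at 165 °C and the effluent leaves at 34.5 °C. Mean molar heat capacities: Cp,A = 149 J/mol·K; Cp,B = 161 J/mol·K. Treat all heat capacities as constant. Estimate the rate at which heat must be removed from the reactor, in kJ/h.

Q_out = 55300 kJ/h

Extent of reaction ξ = 0.387 × 132 = 51.084 mol/min
Reaction term: ξ·ΔH°_rxn = 51.084 × 32.1 = 1639.8 kJ/min
Sensible, feed 165→25 °C: -2753.5 kJ/min
Outlet flows (mol/min): A 80.916, B 51.084
Sensible, products 25→34.5 °C: 192.67 kJ/min
Q = ΔH = -921.05 kJ/min = -15.351 kW
Heat removed = 55263 kJ/h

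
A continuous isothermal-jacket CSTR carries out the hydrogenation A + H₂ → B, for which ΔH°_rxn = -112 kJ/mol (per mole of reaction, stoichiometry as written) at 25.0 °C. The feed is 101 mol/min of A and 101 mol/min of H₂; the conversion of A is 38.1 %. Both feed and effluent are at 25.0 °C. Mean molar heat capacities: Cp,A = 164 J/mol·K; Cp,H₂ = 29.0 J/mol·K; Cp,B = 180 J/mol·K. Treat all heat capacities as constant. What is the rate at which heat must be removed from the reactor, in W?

Extent of reaction ξ = 0.381 × 101 = 38.481 mol/min
Reaction term: ξ·ΔH°_rxn = 38.481 × -112 = -4309.9 kJ/min
Q = ΔH = -4309.9 kJ/min = -71.831 kW
Heat removed = 71831 W

Q_out = 71800 W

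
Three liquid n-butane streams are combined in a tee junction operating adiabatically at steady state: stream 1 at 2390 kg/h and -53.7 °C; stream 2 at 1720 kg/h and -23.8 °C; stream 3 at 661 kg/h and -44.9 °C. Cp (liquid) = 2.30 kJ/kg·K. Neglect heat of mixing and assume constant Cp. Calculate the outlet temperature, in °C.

No heat crosses the boundary, so H_out = H_in.
T_out = Σ ṁᵢCp,ᵢTᵢ / Σ ṁᵢCp,ᵢ
      = -457600 / 10973 = -41.702 °C

T_out = -41.7 °C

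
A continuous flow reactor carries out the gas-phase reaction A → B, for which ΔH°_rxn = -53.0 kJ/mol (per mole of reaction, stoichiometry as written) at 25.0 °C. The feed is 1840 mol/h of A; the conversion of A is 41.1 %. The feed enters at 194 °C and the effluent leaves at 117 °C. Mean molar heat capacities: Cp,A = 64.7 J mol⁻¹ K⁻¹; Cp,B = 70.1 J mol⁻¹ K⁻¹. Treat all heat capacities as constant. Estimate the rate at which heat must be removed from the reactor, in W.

Q_out = 13600 W

Extent of reaction ξ = 0.411 × 1840 = 756.24 mol/h
Reaction term: ξ·ΔH°_rxn = 756.24 × -53.0 = -40081 kJ/h
Sensible, feed 194→25 °C: -20119 kJ/h
Outlet flows (mol/h): A 1083.8, B 756.24
Sensible, products 25→117 °C: 11328 kJ/h
Q = ΔH = -48872 kJ/h = -13.575 kW
Heat removed = 13575 W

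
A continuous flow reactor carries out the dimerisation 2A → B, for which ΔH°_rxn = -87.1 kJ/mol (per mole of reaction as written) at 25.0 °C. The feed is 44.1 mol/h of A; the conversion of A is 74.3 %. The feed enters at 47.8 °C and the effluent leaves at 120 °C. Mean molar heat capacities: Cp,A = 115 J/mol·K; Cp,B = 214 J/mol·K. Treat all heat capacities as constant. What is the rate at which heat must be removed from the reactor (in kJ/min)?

Q_out = 18.1 kJ/min

Extent of reaction ξ = 0.743 × 44.1 / 2 = 16.383 mol/h
Reaction term: ξ·ΔH°_rxn = 16.383 × -87.1 = -1427 kJ/h
Sensible, feed 47.8→25 °C: -115.63 kJ/h
Outlet flows (mol/h): A 11.334, B 16.383
Sensible, products 25→120 °C: 456.89 kJ/h
Q = ΔH = -1085.7 kJ/h = -0.30159 kW
Heat removed = 18.095 kJ/min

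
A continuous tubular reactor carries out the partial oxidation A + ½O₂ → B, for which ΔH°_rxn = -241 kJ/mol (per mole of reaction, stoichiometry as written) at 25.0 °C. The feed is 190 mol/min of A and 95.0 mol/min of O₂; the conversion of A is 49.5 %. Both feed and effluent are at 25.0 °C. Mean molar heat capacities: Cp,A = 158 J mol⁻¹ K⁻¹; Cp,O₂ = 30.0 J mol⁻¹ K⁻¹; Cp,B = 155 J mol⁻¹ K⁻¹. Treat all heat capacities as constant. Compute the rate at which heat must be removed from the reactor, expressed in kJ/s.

Extent of reaction ξ = 0.495 × 190 = 94.05 mol/min
Reaction term: ξ·ΔH°_rxn = 94.05 × -241 = -22666 kJ/min
Q = ΔH = -22666 kJ/min = -377.77 kW
Heat removed = 377.77 kJ/s

Q_out = 378 kJ/s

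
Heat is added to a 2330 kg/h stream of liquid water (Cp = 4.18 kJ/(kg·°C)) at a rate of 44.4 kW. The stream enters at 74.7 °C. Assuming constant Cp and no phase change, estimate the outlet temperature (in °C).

T_out = 91.1 °C

Q = 44.4 kW = 159840 kJ/h
ΔT = Q/(ṁ·Cp) = 159840/(2330×4.18) = 16.412 K
T_out = 74.7 + 16.412 = 91.112 °C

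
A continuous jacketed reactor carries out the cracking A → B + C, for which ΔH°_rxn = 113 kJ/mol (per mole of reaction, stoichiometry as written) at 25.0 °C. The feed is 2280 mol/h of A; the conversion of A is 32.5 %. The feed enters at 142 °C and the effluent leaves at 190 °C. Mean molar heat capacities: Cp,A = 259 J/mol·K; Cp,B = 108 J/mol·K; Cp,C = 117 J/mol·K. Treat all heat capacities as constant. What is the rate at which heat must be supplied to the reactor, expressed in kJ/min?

Extent of reaction ξ = 0.325 × 2280 = 741 mol/h
Reaction term: ξ·ΔH°_rxn = 741 × 113 = 83733 kJ/h
Sensible, feed 142→25 °C: -69091 kJ/h
Outlet flows (mol/h): A 1539, B 741, C 741
Sensible, products 25→190 °C: 93279 kJ/h
Q = ΔH = 107920 kJ/h = 29.978 kW
Heat supplied = 1798.7 kJ/min

Q_in = 1800 kJ/min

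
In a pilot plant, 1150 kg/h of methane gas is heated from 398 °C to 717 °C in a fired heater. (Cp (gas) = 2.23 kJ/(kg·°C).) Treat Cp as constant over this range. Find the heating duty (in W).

Q = 227000 W

Q = ṁ·Cp·ΔT = 1150 × 2.23 × (717 − 398) = 818080 kJ/h
Converting: 818080 / 3600 s = 227.24 kW
Heating duty = 227240 W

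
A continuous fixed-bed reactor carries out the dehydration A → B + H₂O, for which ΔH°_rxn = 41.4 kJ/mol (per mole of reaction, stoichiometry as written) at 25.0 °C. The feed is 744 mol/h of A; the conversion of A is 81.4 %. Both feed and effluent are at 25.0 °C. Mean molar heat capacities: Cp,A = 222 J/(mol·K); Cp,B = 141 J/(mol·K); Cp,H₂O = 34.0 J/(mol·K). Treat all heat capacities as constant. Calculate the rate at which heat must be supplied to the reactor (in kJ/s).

Q_in = 6.96 kJ/s

Extent of reaction ξ = 0.814 × 744 = 605.62 mol/h
Reaction term: ξ·ΔH°_rxn = 605.62 × 41.4 = 25073 kJ/h
Q = ΔH = 25073 kJ/h = 6.9646 kW
Heat supplied = 6.9646 kJ/s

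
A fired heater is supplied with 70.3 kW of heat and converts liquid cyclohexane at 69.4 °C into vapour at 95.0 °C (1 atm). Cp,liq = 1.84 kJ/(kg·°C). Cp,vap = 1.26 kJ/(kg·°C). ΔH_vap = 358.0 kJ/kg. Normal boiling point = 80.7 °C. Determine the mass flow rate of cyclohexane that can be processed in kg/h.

ṁ = 638 kg/h

Δh = 1.84×(80.7−69.4) + 358.0 + 1.26×(95.0−80.7) = 396.81 kJ/kg
Q = 70.3 kW = 70.3 kJ/s = 253080 kJ/h
ṁ = Q/Δh = 253080 / 396.81 = 637.79 kg/h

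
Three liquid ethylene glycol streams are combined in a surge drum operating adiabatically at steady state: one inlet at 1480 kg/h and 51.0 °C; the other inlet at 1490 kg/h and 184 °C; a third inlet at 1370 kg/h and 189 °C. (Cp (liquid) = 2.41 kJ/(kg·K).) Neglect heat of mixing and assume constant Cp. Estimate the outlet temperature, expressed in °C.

Energy balance with Q = 0: Σ ṁᵢCp,ᵢ(T_out − Tᵢ) = 0
Σ ṁᵢCp,ᵢTᵢ = 1480×2.41×51.0 + 1490×2.41×184 + 1370×2.41×189 = 1.4667e+06
Σ ṁᵢCp,ᵢ = 1480×2.41 + 1490×2.41 + 1370×2.41 = 10459
T_out = 1.4667e+06 / 10459 = 140.22 °C

T_out = 140 °C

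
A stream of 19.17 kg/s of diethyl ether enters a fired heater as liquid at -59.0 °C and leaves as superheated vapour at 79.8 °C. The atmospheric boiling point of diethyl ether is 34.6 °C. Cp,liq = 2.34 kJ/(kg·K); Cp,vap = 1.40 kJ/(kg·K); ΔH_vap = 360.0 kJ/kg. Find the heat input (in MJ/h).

Q = 44300 MJ/h

liquid -59.0→34.6 °C: 219.02 kJ/kg
vaporisation at 34.6 °C: 360 kJ/kg
vapour 34.6→79.8 °C: 63.28 kJ/kg
Δh = 219.02 + 360 + 63.28 = 642.3 kJ/kg
Q = ṁ·Δh = 19.17 kg/s × 642.3 kJ/kg = 12313 kJ/s
|Q| = 12313 kW = 44327 MJ/h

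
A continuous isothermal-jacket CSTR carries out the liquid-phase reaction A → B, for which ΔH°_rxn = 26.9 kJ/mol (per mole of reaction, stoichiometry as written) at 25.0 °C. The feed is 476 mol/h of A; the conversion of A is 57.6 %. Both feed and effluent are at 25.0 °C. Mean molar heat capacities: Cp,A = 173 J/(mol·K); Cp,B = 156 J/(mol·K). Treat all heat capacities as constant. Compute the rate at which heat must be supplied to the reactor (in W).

Q_in = 2050 W

Extent of reaction ξ = 0.576 × 476 = 274.18 mol/h
Reaction term: ξ·ΔH°_rxn = 274.18 × 26.9 = 7375.3 kJ/h
Q = ΔH = 7375.3 kJ/h = 2.0487 kW
Heat supplied = 2048.7 W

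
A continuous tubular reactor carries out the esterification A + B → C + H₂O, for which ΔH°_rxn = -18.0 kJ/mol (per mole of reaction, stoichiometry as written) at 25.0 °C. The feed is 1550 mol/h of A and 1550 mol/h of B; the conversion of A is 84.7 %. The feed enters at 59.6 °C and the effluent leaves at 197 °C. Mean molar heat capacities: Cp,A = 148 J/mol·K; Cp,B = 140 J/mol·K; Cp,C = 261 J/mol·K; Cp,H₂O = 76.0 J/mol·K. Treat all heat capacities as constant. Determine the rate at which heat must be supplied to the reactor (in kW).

Extent of reaction ξ = 0.847 × 1550 = 1312.8 mol/h
Reaction term: ξ·ΔH°_rxn = 1312.8 × -18.0 = -23631 kJ/h
Sensible, feed 59.6→25 °C: -15445 kJ/h
Outlet flows (mol/h): A 237.15, B 237.15, C 1312.8, H₂O 1312.8
Sensible, products 25→197 °C: 87845 kJ/h
Q = ΔH = 48769 kJ/h = 13.547 kW
Heat supplied = 13.547 kW

Q_in = 13.5 kW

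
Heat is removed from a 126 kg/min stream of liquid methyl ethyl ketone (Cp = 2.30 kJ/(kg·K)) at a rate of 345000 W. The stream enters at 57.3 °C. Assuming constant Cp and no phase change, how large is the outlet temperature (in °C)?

T_out = -14.1 °C

Q = 345000 W = 20700 kJ/min
ΔT = Q/(ṁ·Cp) = 20700/(126×2.30) = 71.429 K
T_out = 57.3 − 71.429 = -14.129 °C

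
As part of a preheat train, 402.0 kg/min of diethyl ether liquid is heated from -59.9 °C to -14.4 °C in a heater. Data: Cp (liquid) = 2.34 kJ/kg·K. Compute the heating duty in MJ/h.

Q = 2570 MJ/h

Q = ṁ·Cp·ΔT = 402.0 × 2.34 × (-14.4 − -59.9) = 42801 kJ/min
Converting: 42801 / 60 s = 713.35 kW
Heating duty = 2568.1 MJ/h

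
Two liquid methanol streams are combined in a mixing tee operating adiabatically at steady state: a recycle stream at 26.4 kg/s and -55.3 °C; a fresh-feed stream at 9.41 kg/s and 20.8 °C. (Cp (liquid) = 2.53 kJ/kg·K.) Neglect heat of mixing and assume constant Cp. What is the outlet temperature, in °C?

No heat crosses the boundary, so H_out = H_in.
Σ ṁᵢCp,ᵢTᵢ = 26.4×2.53×-55.3 + 9.41×2.53×20.8 = -3198.4
Σ ṁᵢCp,ᵢ = 26.4×2.53 + 9.41×2.53 = 90.599
T_out = -3198.4 / 90.599 = -35.303 °C

T_out = -35.3 °C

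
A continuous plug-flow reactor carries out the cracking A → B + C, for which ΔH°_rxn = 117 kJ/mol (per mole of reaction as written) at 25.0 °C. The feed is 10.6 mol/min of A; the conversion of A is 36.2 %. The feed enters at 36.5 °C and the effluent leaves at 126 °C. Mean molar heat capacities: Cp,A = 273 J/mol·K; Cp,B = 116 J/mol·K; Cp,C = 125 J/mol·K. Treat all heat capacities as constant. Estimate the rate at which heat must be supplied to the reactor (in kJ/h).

Extent of reaction ξ = 0.362 × 10.6 = 3.8372 mol/min
Reaction term: ξ·ΔH°_rxn = 3.8372 × 117 = 448.95 kJ/min
Sensible, feed 36.5→25 °C: -33.279 kJ/min
Outlet flows (mol/min): A 6.7628, B 3.8372, C 3.8372
Sensible, products 25→126 °C: 279.87 kJ/min
Q = ΔH = 695.55 kJ/min = 11.592 kW
Heat supplied = 41733 kJ/h

Q_in = 41700 kJ/h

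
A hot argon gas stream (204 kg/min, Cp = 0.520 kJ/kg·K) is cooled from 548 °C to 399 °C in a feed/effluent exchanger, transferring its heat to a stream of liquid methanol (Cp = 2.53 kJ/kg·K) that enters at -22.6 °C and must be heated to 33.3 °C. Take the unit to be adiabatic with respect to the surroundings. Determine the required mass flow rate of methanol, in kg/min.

ṁ_c = 112 kg/min

Heat released by hot stream: Q = 204 × 0.520 × (548 − 399) = 15806 kJ/min
Energy balance on cold side (adiabatic exchanger): Q = ṁ_c·Cp_c·(T_c,out − T_c,in)
ṁ_c = 15806 / [2.53 × (33.3 − -22.6)] = 111.76 kg/min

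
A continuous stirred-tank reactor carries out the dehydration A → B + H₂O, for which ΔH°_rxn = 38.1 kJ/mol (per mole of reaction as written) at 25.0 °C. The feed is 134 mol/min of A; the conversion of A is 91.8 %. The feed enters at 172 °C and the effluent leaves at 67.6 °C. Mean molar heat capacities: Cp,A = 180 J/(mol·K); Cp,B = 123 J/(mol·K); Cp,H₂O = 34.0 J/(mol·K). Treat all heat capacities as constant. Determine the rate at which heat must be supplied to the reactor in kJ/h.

Extent of reaction ξ = 0.918 × 134 = 123.01 mol/min
Reaction term: ξ·ΔH°_rxn = 123.01 × 38.1 = 4686.8 kJ/min
Sensible, feed 172→25 °C: -3545.6 kJ/min
Outlet flows (mol/min): A 10.988, B 123.01, H₂O 123.01
Sensible, products 25→67.6 °C: 906.98 kJ/min
Q = ΔH = 2048.1 kJ/min = 34.135 kW
Heat supplied = 122890 kJ/h

Q_in = 123000 kJ/h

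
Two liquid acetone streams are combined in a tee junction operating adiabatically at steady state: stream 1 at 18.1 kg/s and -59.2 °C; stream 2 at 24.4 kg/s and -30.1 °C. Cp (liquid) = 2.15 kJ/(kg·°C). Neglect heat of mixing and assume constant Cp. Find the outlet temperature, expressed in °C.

No heat crosses the boundary, so H_out = H_in.
T_out = Σ ṁᵢCp,ᵢTᵢ / Σ ṁᵢCp,ᵢ
      = -3882.8 / 91.375 = -42.493 °C

T_out = -42.5 °C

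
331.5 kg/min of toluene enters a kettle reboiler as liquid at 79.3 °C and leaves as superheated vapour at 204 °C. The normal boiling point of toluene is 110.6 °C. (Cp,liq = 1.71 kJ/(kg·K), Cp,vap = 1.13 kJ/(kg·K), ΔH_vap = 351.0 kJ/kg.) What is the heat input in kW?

liquid 79.3→110.6 °C: 53.523 kJ/kg
vaporisation at 110.6 °C: 351 kJ/kg
vapour 110.6→204 °C: 105.54 kJ/kg
Δh = 53.523 + 351 + 105.54 = 510.06 kJ/kg
Q = ṁ·Δh = 331.5 kg/min × 510.06 kJ/kg = 169090 kJ/min
|Q| = 2818.1 kW

Q = 2820 kW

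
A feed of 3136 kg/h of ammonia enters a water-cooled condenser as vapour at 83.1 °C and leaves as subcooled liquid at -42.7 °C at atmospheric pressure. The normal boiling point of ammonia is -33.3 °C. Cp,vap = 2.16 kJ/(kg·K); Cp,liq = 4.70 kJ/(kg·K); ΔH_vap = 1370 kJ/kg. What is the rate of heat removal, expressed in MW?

vapour 83.1→-33.3 °C: -251.42 kJ/kg
condensation at -33.3 °C: -1370 kJ/kg
liquid -33.3→-42.7 °C: -44.18 kJ/kg
Δh = -251.42 + -1370 + -44.18 = -1665.6 kJ/kg
Q = ṁ·Δh = 3136 kg/h × -1665.6 kJ/kg = -5.2233e+06 kJ/h
|Q| = 1450.9 kW = 1.4509 MW

Q_c = 1.45 MW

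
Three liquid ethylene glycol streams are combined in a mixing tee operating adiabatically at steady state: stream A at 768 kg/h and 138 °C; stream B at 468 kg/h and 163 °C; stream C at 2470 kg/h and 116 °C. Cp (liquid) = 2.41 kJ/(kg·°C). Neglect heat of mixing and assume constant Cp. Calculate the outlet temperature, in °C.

T_out = 126 °C

Adiabatic, steady state ⇒ Σ ṁᵢCp,ᵢ(T_out − Tᵢ) = 0
Σ ṁᵢCp,ᵢTᵢ = 768×2.41×138 + 468×2.41×163 + 2470×2.41×116 = 1.1298e+06
Σ ṁᵢCp,ᵢ = 768×2.41 + 468×2.41 + 2470×2.41 = 8931.5
T_out = 1.1298e+06 / 8931.5 = 126.49 °C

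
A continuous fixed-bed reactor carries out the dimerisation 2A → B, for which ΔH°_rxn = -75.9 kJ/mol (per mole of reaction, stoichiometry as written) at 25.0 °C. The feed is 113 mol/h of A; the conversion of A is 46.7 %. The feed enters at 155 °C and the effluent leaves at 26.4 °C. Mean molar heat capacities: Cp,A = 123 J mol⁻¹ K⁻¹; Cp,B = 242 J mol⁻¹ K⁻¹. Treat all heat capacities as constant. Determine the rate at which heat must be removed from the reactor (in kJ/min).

Q_out = 63.2 kJ/min

Extent of reaction ξ = 0.467 × 113 / 2 = 26.386 mol/h
Reaction term: ξ·ΔH°_rxn = 26.386 × -75.9 = -2002.7 kJ/h
Sensible, feed 155→25 °C: -1806.9 kJ/h
Outlet flows (mol/h): A 60.229, B 26.386
Sensible, products 25→26.4 °C: 19.311 kJ/h
Q = ΔH = -3790.2 kJ/h = -1.0528 kW
Heat removed = 63.17 kJ/min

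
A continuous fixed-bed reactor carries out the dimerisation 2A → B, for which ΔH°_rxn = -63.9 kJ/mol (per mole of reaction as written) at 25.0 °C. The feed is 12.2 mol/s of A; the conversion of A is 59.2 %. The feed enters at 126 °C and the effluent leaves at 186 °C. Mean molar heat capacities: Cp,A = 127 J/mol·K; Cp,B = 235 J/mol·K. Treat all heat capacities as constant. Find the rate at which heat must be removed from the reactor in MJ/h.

Extent of reaction ξ = 0.592 × 12.2 / 2 = 3.6112 mol/s
Reaction term: ξ·ΔH°_rxn = 3.6112 × -63.9 = -230.76 kJ/s
Sensible, feed 126→25 °C: -156.49 kJ/s
Outlet flows (mol/s): A 4.9776, B 3.6112
Sensible, products 25→186 °C: 238.41 kJ/s
Q = ΔH = -148.84 kJ/s = -148.84 kW
Heat removed = 535.82 MJ/h

Q_out = 536 MJ/h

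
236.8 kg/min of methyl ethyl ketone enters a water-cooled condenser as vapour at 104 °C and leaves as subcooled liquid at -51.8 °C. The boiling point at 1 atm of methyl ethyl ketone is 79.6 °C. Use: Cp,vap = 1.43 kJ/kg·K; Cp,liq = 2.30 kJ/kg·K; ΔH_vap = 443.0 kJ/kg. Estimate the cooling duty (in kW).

Q_c = 3080 kW

vapour 104→79.6 °C: -34.892 kJ/kg
condensation at 79.6 °C: -443 kJ/kg
liquid 79.6→-51.8 °C: -302.22 kJ/kg
Δh = -34.892 + -443 + -302.22 = -780.11 kJ/kg
Q = ṁ·Δh = 236.8 kg/min × -780.11 kJ/kg = -184730 kJ/min
|Q| = 3078.8 kW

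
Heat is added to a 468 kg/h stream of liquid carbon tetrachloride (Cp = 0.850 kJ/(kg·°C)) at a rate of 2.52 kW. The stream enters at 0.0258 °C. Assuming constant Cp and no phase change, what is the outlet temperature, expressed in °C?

Q = 2.52 kW = 9072 kJ/h
ΔT = Q/(ṁ·Cp) = 9072/(468×0.850) = 22.805 K
T_out = 0.0258 + 22.805 = 22.831 °C

T_out = 22.8 °C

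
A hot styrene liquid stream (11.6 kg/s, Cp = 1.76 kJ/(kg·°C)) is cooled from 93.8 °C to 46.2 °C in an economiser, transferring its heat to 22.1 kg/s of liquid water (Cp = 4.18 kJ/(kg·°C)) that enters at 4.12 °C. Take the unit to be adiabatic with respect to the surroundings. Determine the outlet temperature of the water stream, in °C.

T_c,out = 14.6 °C

Heat released by hot stream: Q = 11.6 × 1.76 × (93.8 − 46.2) = 971.8 kJ/s
Energy balance on cold side (adiabatic exchanger): Q = ṁ_c·Cp_c·(T_c,out − T_c,in)
T_c,out = 4.12 + 971.8/(22.1 × 4.18) = 14.64 °C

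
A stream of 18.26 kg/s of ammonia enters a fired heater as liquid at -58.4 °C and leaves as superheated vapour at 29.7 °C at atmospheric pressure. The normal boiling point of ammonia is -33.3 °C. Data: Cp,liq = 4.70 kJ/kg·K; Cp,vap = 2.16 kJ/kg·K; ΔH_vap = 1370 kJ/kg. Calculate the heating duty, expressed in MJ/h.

Q = 107000 MJ/h

liquid -58.4→-33.3 °C: 117.97 kJ/kg
vaporisation at -33.3 °C: 1370 kJ/kg
vapour -33.3→29.7 °C: 136.08 kJ/kg
Δh = 117.97 + 1370 + 136.08 = 1624 kJ/kg
Q = ṁ·Δh = 18.26 kg/s × 1624 kJ/kg = 29655 kJ/s
|Q| = 29655 kW = 106760 MJ/h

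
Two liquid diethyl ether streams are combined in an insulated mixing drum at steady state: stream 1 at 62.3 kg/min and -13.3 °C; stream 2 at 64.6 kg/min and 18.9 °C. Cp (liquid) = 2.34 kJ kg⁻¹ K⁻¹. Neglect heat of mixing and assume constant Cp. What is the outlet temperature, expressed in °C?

Adiabatic, steady state ⇒ Σ ṁᵢCp,ᵢ(T_out − Tᵢ) = 0
Σ ṁᵢCp,ᵢTᵢ = 62.3×2.34×-13.3 + 64.6×2.34×18.9 = 918.1
Σ ṁᵢCp,ᵢ = 62.3×2.34 + 64.6×2.34 = 296.95
T_out = 918.1 / 296.95 = 3.0918 °C

T_out = 3.09 °C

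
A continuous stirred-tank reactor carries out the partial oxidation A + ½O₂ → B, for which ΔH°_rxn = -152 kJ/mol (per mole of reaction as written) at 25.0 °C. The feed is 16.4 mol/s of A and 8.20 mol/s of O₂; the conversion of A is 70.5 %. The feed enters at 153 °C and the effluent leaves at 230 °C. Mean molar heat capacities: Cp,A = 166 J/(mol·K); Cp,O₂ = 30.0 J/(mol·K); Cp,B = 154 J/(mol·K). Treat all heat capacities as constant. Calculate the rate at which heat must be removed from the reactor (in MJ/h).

Extent of reaction ξ = 0.705 × 16.4 = 11.562 mol/s
Reaction term: ξ·ΔH°_rxn = 11.562 × -152 = -1757.4 kJ/s
Sensible, feed 153→25 °C: -379.96 kJ/s
Outlet flows (mol/s): A 4.838, O₂ 2.419, B 11.562
Sensible, products 25→230 °C: 544.53 kJ/s
Q = ΔH = -1592.9 kJ/s = -1592.9 kW
Heat removed = 5734.3 MJ/h

Q_out = 5730 MJ/h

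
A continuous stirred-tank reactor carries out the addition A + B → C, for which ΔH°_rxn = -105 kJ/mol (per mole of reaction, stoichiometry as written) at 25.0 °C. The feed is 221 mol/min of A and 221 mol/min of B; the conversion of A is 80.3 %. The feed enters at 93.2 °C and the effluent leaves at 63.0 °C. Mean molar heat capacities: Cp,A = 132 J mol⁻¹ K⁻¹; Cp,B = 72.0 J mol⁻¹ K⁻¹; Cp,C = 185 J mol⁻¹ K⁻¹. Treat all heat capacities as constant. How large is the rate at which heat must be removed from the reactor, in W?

Extent of reaction ξ = 0.803 × 221 = 177.46 mol/min
Reaction term: ξ·ΔH°_rxn = 177.46 × -105 = -18634 kJ/min
Sensible, feed 93.2→25 °C: -3074.7 kJ/min
Outlet flows (mol/min): A 43.537, B 43.537, C 177.46
Sensible, products 25→63.0 °C: 1585.1 kJ/min
Q = ΔH = -20123 kJ/min = -335.39 kW
Heat removed = 335390 W

Q_out = 335000 W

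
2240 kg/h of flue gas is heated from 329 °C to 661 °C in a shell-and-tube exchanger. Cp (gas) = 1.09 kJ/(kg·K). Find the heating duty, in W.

Q = ṁ·Cp·ΔT = 2240 × 1.09 × (661 − 329) = 810610 kJ/h
Converting: 810610 / 3600 s = 225.17 kW
Heating duty = 225170 W

Q = 225000 W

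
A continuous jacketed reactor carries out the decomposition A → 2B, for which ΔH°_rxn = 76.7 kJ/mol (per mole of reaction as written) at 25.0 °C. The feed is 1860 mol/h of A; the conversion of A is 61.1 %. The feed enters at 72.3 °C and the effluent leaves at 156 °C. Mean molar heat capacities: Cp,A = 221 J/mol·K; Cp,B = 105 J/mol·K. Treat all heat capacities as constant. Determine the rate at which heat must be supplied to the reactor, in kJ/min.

Extent of reaction ξ = 0.611 × 1860 = 1136.5 mol/h
Reaction term: ξ·ΔH°_rxn = 1136.5 × 76.7 = 87166 kJ/h
Sensible, feed 72.3→25 °C: -19443 kJ/h
Outlet flows (mol/h): A 723.54, B 2272.9
Sensible, products 25→156 °C: 52211 kJ/h
Q = ΔH = 119930 kJ/h = 33.315 kW
Heat supplied = 1998.9 kJ/min

Q_in = 2000 kJ/min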